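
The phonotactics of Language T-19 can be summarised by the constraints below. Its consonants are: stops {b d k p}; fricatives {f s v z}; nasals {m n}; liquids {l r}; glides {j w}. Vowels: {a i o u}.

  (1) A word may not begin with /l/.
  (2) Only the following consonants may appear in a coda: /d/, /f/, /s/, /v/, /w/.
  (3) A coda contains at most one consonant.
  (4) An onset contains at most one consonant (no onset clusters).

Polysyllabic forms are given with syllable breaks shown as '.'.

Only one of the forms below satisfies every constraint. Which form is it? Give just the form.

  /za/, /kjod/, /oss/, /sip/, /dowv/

/za/ — σ1 onset /z/, coda /∅/ ok → well-formed
/kjod/ — violates constraint 4: syllable 1 onset /kj/ has 2 consonants (> 1) → ill-formed
/oss/ — violates constraint 3: syllable 1 coda /ss/ has 2 consonants (> 1) → ill-formed
/sip/ — violates constraint 2: syllable 1 coda contains /p/, which is not a licensed coda consonant → ill-formed
/dowv/ — violates constraint 3: syllable 1 coda /wv/ has 2 consonants (> 1) → ill-formed

/za/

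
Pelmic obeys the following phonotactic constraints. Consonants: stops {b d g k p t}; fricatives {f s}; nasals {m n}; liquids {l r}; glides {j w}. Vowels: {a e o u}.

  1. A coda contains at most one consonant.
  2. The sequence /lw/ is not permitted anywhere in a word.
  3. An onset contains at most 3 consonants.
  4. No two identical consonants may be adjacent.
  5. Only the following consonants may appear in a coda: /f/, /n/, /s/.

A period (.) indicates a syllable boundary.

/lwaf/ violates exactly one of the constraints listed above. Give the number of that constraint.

/lwaf/: contains banned sequence /lw/.
This is a violation of constraint 2: "The sequence /lw/ is not permitted anywhere in a word."
The remaining constraints (1, 3, 4, 5) are satisfied.

2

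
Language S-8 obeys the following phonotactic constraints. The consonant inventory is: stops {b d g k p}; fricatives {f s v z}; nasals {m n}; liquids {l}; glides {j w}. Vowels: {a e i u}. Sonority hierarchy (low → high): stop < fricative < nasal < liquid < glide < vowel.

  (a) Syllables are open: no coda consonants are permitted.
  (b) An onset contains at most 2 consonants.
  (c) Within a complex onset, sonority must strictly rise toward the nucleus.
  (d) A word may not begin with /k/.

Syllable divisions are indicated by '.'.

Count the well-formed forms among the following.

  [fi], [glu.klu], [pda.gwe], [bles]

[fi] — σ1 onset /f/, coda /∅/ ok → well-formed
[glu.klu] — σ1 onset /gl/ (1→4 rises), coda /∅/ ok; σ2 onset /kl/ (1→4 rises), coda /∅/ ok → well-formed
[pda.gwe] — violates constraint (c): syllable 1 onset /pd/: /p/ (stop, 1) → /d/ (stop, 1) does not rise → ill-formed
[bles] — violates constraint (a): syllable 1 coda /s/ has 1 consonant (> 0) → ill-formed
Well-formed: [fi], [glu.klu] → 2.

2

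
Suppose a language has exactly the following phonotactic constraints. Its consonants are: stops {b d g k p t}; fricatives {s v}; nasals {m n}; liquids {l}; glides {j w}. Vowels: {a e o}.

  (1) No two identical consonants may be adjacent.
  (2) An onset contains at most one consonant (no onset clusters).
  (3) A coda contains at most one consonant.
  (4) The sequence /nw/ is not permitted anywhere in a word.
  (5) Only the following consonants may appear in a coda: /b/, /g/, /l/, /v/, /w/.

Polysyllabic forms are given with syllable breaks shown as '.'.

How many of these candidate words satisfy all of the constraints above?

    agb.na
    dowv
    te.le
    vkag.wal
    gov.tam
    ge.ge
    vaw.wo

2

agb.na — violates constraint 3: syllable 1 coda /gb/ has 2 consonants (> 1) → phonotactically illegal
dowv — violates constraint 3: syllable 1 coda /wv/ has 2 consonants (> 1) → phonotactically illegal
te.le — σ1 onset /t/, coda /∅/ ok; σ2 onset /l/, coda /∅/ ok → phonotactically legal
vkag.wal — violates constraint 2: syllable 1 onset /vk/ has 2 consonants (> 1) → phonotactically illegal
gov.tam — violates constraint 5: syllable 2 coda contains /m/, which is not a licensed coda consonant → phonotactically illegal
ge.ge — σ1 onset /g/, coda /∅/ ok; σ2 onset /g/, coda /∅/ ok → phonotactically legal
vaw.wo — violates constraint 1: adjacent identical consonants /ww/ → phonotactically illegal
Phonotactically legal: te.le, ge.ge → 2.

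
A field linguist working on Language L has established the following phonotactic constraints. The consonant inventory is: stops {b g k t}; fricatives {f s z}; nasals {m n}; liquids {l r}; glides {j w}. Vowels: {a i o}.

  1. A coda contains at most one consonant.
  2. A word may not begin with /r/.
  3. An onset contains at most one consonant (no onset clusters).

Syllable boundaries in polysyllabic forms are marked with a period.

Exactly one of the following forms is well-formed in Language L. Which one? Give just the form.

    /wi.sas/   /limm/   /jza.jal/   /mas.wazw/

/wi.sas/

/wi.sas/ — σ1 onset /w/, coda /∅/ ok; σ2 onset /s/, coda /s/ ok → well-formed
/limm/ — violates constraint 1: syllable 1 coda /mm/ has 2 consonants (> 1) → ill-formed
/jza.jal/ — violates constraint 3: syllable 1 onset /jz/ has 2 consonants (> 1) → ill-formed
/mas.wazw/ — violates constraint 1: syllable 2 coda /zw/ has 2 consonants (> 1) → ill-formed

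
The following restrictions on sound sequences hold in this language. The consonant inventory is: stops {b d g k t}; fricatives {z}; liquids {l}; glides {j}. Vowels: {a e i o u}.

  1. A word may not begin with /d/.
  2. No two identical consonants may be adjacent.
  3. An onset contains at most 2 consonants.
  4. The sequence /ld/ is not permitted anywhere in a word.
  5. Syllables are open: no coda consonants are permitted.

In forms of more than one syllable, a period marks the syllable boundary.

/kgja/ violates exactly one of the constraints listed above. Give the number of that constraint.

/kgja/: syllable 1 onset /kgj/ has 3 consonants (> 2).
This is a violation of constraint 3: "An onset contains at most 2 consonants."
The remaining constraints (1, 2, 4, 5) are satisfied.

3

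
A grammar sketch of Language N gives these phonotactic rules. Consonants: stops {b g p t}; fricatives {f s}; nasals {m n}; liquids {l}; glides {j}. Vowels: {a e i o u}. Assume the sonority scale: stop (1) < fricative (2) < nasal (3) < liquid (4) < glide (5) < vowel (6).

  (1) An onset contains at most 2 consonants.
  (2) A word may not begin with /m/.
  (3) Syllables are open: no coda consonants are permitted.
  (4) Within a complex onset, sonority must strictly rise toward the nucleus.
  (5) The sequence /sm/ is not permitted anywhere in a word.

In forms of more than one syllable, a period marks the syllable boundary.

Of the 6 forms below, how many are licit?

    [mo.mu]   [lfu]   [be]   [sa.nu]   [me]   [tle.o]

3

[mo.mu] — violates constraint 2: word begins with /m/ → illicit
[lfu] — violates constraint 4: syllable 1 onset /lf/: /l/ (liquid, 4) → /f/ (fricative, 2) does not rise → illicit
[be] — σ1 onset /b/, coda /∅/ ok → licit
[sa.nu] — σ1 onset /s/, coda /∅/ ok; σ2 onset /n/, coda /∅/ ok → licit
[me] — violates constraint 2: word begins with /m/ → illicit
[tle.o] — σ1 onset /tl/ (1→4 rises), coda /∅/ ok; σ2 onset /∅/, coda /∅/ ok → licit
Licit: [be], [sa.nu], [tle.o] → 3.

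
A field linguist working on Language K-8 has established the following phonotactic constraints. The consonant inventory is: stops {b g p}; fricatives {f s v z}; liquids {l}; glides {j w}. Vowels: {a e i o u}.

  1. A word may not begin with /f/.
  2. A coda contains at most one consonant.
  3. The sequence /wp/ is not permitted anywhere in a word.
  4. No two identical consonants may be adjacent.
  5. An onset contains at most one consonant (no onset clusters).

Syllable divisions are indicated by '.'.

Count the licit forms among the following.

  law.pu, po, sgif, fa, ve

law.pu — violates constraint 3: contains banned sequence /wp/ → illicit
po — σ1 onset /p/, coda /∅/ ok → licit
sgif — violates constraint 5: syllable 1 onset /sg/ has 2 consonants (> 1) → illicit
fa — violates constraint 1: word begins with /f/ → illicit
ve — σ1 onset /v/, coda /∅/ ok → licit
Licit: po, ve → 2.

2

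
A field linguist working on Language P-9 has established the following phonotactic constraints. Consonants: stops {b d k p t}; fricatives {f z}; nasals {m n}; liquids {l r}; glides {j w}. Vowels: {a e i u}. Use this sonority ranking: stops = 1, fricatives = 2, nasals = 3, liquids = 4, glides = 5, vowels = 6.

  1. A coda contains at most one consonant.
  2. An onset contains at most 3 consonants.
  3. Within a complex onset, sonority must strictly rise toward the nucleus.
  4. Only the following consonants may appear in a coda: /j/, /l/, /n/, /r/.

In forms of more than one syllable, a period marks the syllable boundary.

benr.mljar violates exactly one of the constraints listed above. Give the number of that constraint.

1

benr.mljar: syllable 1 coda /nr/ has 2 consonants (> 1).
This is a violation of constraint 1: "A coda contains at most one consonant."
The remaining constraints (2, 3, 4) are satisfied.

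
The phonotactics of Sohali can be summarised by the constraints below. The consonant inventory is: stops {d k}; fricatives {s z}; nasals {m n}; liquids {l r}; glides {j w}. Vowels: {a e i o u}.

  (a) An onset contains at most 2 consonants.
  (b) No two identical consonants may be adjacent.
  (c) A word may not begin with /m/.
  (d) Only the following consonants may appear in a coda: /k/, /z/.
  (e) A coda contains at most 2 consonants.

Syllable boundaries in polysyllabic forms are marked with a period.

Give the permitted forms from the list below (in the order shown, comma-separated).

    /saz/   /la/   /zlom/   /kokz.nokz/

/saz/ — σ1 onset /s/, coda /z/ ok → permitted
/la/ — σ1 onset /l/, coda /∅/ ok → permitted
/zlom/ — violates constraint (d): syllable 1 coda contains /m/, which is not a licensed coda consonant → not permitted
/kokz.nokz/ — σ1 onset /k/, coda /kz/ (2C) ok; σ2 onset /n/, coda /kz/ (2C) ok → permitted

/saz/, /la/, /kokz.nokz/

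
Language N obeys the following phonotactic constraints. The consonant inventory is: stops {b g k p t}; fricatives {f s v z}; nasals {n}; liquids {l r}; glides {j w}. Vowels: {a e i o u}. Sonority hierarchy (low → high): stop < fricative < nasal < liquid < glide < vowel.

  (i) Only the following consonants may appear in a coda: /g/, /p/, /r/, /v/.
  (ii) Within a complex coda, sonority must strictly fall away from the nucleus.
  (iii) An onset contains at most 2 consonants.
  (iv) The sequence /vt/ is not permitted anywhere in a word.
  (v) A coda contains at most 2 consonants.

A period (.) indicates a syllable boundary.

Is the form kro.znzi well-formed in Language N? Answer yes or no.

kro.znzi — violates constraint (iii): syllable 2 onset /znz/ has 3 consonants (> 2) → ill-formed

no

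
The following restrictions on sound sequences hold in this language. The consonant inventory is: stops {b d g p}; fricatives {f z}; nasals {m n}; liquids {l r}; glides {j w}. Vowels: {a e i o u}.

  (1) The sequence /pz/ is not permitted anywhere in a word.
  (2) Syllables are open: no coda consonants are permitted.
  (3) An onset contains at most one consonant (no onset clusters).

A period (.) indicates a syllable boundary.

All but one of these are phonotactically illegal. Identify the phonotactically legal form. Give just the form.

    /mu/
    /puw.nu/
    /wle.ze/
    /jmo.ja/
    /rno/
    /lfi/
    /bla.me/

/mu/ — σ1 onset /m/, coda /∅/ ok → phonotactically legal
/puw.nu/ — violates constraint 2: syllable 1 coda /w/ has 1 consonant (> 0) → phonotactically illegal
/wle.ze/ — violates constraint 3: syllable 1 onset /wl/ has 2 consonants (> 1) → phonotactically illegal
/jmo.ja/ — violates constraint 3: syllable 1 onset /jm/ has 2 consonants (> 1) → phonotactically illegal
/rno/ — violates constraint 3: syllable 1 onset /rn/ has 2 consonants (> 1) → phonotactically illegal
/lfi/ — violates constraint 3: syllable 1 onset /lf/ has 2 consonants (> 1) → phonotactically illegal
/bla.me/ — violates constraint 3: syllable 1 onset /bl/ has 2 consonants (> 1) → phonotactically illegal

/mu/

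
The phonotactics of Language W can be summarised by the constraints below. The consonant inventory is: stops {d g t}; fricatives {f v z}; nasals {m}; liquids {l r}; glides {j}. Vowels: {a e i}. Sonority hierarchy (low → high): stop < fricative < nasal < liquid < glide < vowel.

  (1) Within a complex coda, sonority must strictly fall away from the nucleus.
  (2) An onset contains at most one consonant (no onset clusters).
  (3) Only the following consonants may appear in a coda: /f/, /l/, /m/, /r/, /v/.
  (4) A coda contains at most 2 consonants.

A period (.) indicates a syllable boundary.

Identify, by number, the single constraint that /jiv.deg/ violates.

3

/jiv.deg/: syllable 2 coda contains /g/, which is not a licensed coda consonant.
This is a violation of constraint 3: "Only the following consonants may appear in a coda: /f/, /l/, /m/, /r/, /v/."
The remaining constraints (1, 2, 4) are satisfied.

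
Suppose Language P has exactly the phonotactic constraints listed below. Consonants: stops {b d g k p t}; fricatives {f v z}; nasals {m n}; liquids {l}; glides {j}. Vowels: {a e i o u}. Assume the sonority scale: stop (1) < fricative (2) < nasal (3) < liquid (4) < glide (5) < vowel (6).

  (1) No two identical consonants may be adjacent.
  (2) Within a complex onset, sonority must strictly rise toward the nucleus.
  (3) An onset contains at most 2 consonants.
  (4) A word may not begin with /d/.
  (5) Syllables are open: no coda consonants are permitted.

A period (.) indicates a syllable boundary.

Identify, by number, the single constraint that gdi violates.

gdi: syllable 1 onset /gd/: /g/ (stop, 1) → /d/ (stop, 1) does not rise.
This is a violation of constraint 2: "Within a complex onset, sonority must strictly rise toward the nucleus."
The remaining constraints (1, 3, 4, 5) are satisfied.

2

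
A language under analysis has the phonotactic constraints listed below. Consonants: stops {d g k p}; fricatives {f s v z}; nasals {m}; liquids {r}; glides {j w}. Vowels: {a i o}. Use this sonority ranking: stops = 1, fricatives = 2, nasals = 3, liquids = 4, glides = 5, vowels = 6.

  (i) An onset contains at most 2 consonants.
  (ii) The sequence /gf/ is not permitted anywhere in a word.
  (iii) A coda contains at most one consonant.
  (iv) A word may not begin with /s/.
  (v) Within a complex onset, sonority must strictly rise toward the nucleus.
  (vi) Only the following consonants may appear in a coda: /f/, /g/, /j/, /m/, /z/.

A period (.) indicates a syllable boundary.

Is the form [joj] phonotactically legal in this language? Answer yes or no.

[joj] — σ1 onset /j/, coda /j/ ok → phonotactically legal

yes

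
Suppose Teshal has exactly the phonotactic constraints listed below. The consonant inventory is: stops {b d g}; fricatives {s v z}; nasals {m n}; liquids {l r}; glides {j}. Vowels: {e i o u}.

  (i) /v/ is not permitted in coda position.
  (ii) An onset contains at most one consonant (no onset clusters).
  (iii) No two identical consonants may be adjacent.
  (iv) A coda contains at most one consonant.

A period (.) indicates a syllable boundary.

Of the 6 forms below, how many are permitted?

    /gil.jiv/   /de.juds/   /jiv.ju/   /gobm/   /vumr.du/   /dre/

/gil.jiv/ — violates constraint (i): syllable 2 coda contains /v/ → not permitted
/de.juds/ — violates constraint (iv): syllable 2 coda /ds/ has 2 consonants (> 1) → not permitted
/jiv.ju/ — violates constraint (i): syllable 1 coda contains /v/ → not permitted
/gobm/ — violates constraint (iv): syllable 1 coda /bm/ has 2 consonants (> 1) → not permitted
/vumr.du/ — violates constraint (iv): syllable 1 coda /mr/ has 2 consonants (> 1) → not permitted
/dre/ — violates constraint (ii): syllable 1 onset /dr/ has 2 consonants (> 1) → not permitted
No form is permitted → 0.

0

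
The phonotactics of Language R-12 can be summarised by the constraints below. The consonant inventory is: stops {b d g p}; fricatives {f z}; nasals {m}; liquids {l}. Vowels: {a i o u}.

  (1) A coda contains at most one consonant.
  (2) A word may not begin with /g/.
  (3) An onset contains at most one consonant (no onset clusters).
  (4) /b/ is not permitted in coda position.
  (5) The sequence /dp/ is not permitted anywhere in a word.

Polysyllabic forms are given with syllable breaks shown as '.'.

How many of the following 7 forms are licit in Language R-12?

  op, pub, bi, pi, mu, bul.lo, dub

op — σ1 onset /∅/, coda /p/ ok → licit
pub — violates constraint 4: syllable 1 coda contains /b/ → illicit
bi — σ1 onset /b/, coda /∅/ ok → licit
pi — σ1 onset /p/, coda /∅/ ok → licit
mu — σ1 onset /m/, coda /∅/ ok → licit
bul.lo — σ1 onset /b/, coda /l/ ok; σ2 onset /l/, coda /∅/ ok → licit
dub — violates constraint 4: syllable 1 coda contains /b/ → illicit
Licit: op, bi, pi, mu, bul.lo → 5.

5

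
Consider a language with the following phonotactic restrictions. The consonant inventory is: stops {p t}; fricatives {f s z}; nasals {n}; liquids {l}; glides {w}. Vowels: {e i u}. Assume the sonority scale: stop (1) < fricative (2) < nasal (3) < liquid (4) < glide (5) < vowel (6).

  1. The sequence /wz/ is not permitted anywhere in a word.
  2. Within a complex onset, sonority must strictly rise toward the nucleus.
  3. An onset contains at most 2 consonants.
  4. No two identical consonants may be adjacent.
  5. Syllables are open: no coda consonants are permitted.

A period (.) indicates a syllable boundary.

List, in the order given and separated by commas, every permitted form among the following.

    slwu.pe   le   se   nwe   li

slwu.pe — violates constraint 3: syllable 1 onset /slw/ has 3 consonants (> 2) → not permitted
le — σ1 onset /l/, coda /∅/ ok → permitted
se — σ1 onset /s/, coda /∅/ ok → permitted
nwe — σ1 onset /nw/ (3→5 rises), coda /∅/ ok → permitted
li — σ1 onset /l/, coda /∅/ ok → permitted

le, se, nwe, li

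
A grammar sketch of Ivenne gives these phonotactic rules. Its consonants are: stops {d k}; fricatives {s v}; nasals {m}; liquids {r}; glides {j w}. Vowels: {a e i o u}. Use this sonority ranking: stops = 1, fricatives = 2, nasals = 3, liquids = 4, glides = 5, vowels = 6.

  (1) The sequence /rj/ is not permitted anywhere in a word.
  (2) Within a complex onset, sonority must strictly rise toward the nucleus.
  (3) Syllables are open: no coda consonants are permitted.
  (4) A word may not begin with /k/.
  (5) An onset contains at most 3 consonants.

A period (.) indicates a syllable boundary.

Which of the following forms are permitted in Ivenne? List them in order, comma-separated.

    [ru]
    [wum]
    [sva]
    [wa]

[ru] — σ1 onset /r/, coda /∅/ ok → permitted
[wum] — violates constraint 3: syllable 1 coda /m/ has 1 consonant (> 0) → not permitted
[sva] — violates constraint 2: syllable 1 onset /sv/: /s/ (fricative, 2) → /v/ (fricative, 2) does not rise → not permitted
[wa] — σ1 onset /w/, coda /∅/ ok → permitted

[ru], [wa]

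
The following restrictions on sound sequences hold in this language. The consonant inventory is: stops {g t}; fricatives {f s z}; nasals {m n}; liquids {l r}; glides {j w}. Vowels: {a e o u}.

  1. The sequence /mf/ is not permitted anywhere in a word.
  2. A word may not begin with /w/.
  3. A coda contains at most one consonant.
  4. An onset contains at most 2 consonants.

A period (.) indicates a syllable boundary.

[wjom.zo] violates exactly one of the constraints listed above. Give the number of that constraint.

2

[wjom.zo]: word begins with /w/.
This is a violation of constraint 2: "A word may not begin with /w/."
The remaining constraints (1, 3, 4) are satisfied.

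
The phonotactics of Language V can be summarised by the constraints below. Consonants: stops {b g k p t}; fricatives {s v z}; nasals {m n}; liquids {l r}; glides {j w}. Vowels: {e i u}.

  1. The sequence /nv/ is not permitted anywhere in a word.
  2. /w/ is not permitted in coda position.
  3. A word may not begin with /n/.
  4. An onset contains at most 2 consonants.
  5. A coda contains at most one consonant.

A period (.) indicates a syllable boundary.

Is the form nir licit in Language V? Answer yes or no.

no

nir — violates constraint 3: word begins with /n/ → illicit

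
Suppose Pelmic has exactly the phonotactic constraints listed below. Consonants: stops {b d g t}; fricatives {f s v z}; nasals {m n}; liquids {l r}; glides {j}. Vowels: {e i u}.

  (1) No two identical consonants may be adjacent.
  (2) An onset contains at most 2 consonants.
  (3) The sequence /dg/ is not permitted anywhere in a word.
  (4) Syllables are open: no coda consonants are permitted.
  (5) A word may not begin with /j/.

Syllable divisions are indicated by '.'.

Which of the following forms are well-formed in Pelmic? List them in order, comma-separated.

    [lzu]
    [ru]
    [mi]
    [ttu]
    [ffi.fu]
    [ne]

[lzu], [ru], [mi], [ne]

[lzu] — σ1 onset /lz/ (2C), coda /∅/ ok → well-formed
[ru] — σ1 onset /r/, coda /∅/ ok → well-formed
[mi] — σ1 onset /m/, coda /∅/ ok → well-formed
[ttu] — violates constraint 1: adjacent identical consonants /tt/ → ill-formed
[ffi.fu] — violates constraint 1: adjacent identical consonants /ff/ → ill-formed
[ne] — σ1 onset /n/, coda /∅/ ok → well-formed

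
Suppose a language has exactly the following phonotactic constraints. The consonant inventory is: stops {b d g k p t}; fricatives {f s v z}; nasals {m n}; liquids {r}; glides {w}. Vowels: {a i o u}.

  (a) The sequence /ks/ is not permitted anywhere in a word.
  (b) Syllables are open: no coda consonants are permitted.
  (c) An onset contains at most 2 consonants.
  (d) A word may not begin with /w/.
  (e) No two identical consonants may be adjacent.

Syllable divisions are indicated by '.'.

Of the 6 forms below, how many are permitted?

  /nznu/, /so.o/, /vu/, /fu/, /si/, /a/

5

/nznu/ — violates constraint (c): syllable 1 onset /nzn/ has 3 consonants (> 2) → not permitted
/so.o/ — σ1 onset /s/, coda /∅/ ok; σ2 onset /∅/, coda /∅/ ok → permitted
/vu/ — σ1 onset /v/, coda /∅/ ok → permitted
/fu/ — σ1 onset /f/, coda /∅/ ok → permitted
/si/ — σ1 onset /s/, coda /∅/ ok → permitted
/a/ — σ1 onset /∅/, coda /∅/ ok → permitted
Permitted: /so.o/, /vu/, /fu/, /si/, /a/ → 5.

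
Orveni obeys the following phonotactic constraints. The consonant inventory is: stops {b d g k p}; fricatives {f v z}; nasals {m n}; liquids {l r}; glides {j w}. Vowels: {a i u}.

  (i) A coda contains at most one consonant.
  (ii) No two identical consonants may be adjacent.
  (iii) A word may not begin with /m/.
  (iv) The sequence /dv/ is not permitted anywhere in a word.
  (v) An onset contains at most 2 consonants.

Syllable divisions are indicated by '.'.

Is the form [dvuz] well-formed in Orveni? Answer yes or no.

no

[dvuz] — violates constraint (iv): contains banned sequence /dv/ → ill-formed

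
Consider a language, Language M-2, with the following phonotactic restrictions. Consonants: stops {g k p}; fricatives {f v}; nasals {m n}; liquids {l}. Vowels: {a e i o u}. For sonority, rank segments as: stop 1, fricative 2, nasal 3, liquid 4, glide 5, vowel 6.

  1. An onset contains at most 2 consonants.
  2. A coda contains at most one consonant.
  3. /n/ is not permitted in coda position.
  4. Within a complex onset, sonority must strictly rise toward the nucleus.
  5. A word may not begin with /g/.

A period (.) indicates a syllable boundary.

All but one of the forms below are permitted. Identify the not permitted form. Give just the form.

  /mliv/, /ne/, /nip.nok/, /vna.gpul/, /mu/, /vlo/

/vna.gpul/

/mliv/ — σ1 onset /ml/ (3→4 rises), coda /v/ ok → permitted
/ne/ — σ1 onset /n/, coda /∅/ ok → permitted
/nip.nok/ — σ1 onset /n/, coda /p/ ok; σ2 onset /n/, coda /k/ ok → permitted
/vna.gpul/ — violates constraint 4: syllable 2 onset /gp/: /g/ (stop, 1) → /p/ (stop, 1) does not rise → not permitted
/mu/ — σ1 onset /m/, coda /∅/ ok → permitted
/vlo/ — σ1 onset /vl/ (2→4 rises), coda /∅/ ok → permitted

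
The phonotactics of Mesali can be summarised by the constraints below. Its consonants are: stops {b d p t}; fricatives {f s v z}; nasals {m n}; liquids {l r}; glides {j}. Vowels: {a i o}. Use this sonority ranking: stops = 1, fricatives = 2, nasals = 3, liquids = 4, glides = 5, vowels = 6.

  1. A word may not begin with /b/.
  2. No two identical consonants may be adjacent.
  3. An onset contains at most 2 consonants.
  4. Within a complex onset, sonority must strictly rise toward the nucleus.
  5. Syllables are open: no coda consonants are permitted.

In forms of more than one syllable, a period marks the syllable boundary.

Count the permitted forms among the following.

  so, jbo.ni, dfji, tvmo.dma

1

so — σ1 onset /s/, coda /∅/ ok → permitted
jbo.ni — violates constraint 4: syllable 1 onset /jb/: /j/ (glide, 5) → /b/ (stop, 1) does not rise → not permitted
dfji — violates constraint 3: syllable 1 onset /dfj/ has 3 consonants (> 2) → not permitted
tvmo.dma — violates constraint 3: syllable 1 onset /tvm/ has 3 consonants (> 2) → not permitted
Permitted: so → 1.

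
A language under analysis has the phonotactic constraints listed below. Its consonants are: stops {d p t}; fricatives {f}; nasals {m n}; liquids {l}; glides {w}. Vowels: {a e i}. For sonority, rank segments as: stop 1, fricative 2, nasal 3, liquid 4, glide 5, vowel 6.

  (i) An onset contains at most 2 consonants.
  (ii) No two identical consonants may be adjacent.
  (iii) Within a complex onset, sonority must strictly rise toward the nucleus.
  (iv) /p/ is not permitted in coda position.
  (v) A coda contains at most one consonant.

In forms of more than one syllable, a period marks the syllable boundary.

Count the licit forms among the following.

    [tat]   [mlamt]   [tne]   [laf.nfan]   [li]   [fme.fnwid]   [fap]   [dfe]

4

[tat] — σ1 onset /t/, coda /t/ ok → licit
[mlamt] — violates constraint (v): syllable 1 coda /mt/ has 2 consonants (> 1) → illicit
[tne] — σ1 onset /tn/ (1→3 rises), coda /∅/ ok → licit
[laf.nfan] — violates constraint (iii): syllable 2 onset /nf/: /n/ (nasal, 3) → /f/ (fricative, 2) does not rise → illicit
[li] — σ1 onset /l/, coda /∅/ ok → licit
[fme.fnwid] — violates constraint (i): syllable 2 onset /fnw/ has 3 consonants (> 2) → illicit
[fap] — violates constraint (iv): syllable 1 coda contains /p/ → illicit
[dfe] — σ1 onset /df/ (1→2 rises), coda /∅/ ok → licit
Licit: [tat], [tne], [li], [dfe] → 4.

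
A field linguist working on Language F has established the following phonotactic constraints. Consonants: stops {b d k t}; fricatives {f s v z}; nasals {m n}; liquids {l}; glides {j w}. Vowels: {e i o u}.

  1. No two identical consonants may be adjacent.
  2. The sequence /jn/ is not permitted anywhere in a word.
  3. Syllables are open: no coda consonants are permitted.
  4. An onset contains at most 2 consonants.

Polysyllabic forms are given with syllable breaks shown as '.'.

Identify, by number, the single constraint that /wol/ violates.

/wol/: syllable 1 coda /l/ has 1 consonant (> 0).
This is a violation of constraint 3: "Syllables are open: no coda consonants are permitted."
The remaining constraints (1, 2, 4) are satisfied.

3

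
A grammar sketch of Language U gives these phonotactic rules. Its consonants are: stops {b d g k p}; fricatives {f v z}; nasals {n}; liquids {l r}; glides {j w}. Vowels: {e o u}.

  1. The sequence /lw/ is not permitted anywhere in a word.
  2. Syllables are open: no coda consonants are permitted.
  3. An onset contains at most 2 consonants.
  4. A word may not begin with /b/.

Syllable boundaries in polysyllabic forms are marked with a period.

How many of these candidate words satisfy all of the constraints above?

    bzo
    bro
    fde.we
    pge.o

bzo — violates constraint 4: word begins with /b/ → ill-formed
bro — violates constraint 4: word begins with /b/ → ill-formed
fde.we — σ1 onset /fd/ (2C), coda /∅/ ok; σ2 onset /w/, coda /∅/ ok → well-formed
pge.o — σ1 onset /pg/ (2C), coda /∅/ ok; σ2 onset /∅/, coda /∅/ ok → well-formed
Well-formed: fde.we, pge.o → 2.

2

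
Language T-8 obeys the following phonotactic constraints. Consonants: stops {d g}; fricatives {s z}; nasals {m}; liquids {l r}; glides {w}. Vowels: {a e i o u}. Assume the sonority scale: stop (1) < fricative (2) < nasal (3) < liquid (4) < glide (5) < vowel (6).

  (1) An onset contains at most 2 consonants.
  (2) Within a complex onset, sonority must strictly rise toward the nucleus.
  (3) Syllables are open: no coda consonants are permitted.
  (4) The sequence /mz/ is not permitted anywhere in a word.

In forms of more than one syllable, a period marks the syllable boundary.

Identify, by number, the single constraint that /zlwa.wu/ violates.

1

/zlwa.wu/: syllable 1 onset /zlw/ has 3 consonants (> 2).
This is a violation of constraint 1: "An onset contains at most 2 consonants."
The remaining constraints (2, 3, 4) are satisfied.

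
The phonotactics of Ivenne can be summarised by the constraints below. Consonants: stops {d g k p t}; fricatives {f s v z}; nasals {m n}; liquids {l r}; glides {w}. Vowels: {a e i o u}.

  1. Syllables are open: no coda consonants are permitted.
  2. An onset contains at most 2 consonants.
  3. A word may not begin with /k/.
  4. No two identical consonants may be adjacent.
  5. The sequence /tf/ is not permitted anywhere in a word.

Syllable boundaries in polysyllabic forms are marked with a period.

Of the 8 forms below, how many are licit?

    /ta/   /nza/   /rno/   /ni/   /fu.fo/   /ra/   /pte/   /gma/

8

/ta/ — σ1 onset /t/, coda /∅/ ok → licit
/nza/ — σ1 onset /nz/ (2C), coda /∅/ ok → licit
/rno/ — σ1 onset /rn/ (2C), coda /∅/ ok → licit
/ni/ — σ1 onset /n/, coda /∅/ ok → licit
/fu.fo/ — σ1 onset /f/, coda /∅/ ok; σ2 onset /f/, coda /∅/ ok → licit
/ra/ — σ1 onset /r/, coda /∅/ ok → licit
/pte/ — σ1 onset /pt/ (2C), coda /∅/ ok → licit
/gma/ — σ1 onset /gm/ (2C), coda /∅/ ok → licit
Licit: /ta/, /nza/, /rno/, /ni/, /fu.fo/, /ra/, /pte/, /gma/ → 8.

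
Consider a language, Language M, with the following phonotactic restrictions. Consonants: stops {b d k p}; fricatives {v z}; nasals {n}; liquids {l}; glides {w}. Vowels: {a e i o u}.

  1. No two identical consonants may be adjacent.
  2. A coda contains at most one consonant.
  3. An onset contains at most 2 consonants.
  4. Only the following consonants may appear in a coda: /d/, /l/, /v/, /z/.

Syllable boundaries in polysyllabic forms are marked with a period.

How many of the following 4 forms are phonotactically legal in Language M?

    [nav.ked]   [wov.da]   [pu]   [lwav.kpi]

[nav.ked] — σ1 onset /n/, coda /v/ ok; σ2 onset /k/, coda /d/ ok → phonotactically legal
[wov.da] — σ1 onset /w/, coda /v/ ok; σ2 onset /d/, coda /∅/ ok → phonotactically legal
[pu] — σ1 onset /p/, coda /∅/ ok → phonotactically legal
[lwav.kpi] — σ1 onset /lw/ (2C), coda /v/ ok; σ2 onset /kp/ (2C), coda /∅/ ok → phonotactically legal
Phonotactically legal: [nav.ked], [wov.da], [pu], [lwav.kpi] → 4.

4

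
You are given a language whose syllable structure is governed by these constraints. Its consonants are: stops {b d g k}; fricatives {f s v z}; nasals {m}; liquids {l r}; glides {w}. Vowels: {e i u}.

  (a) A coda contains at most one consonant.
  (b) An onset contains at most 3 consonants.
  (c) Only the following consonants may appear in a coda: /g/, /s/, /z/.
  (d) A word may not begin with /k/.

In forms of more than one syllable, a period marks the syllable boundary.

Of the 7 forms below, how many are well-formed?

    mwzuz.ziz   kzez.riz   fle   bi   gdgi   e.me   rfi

mwzuz.ziz — σ1 onset /mwz/ (3C), coda /z/ ok; σ2 onset /z/, coda /z/ ok → well-formed
kzez.riz — violates constraint (d): word begins with /k/ → ill-formed
fle — σ1 onset /fl/ (2C), coda /∅/ ok → well-formed
bi — σ1 onset /b/, coda /∅/ ok → well-formed
gdgi — σ1 onset /gdg/ (3C), coda /∅/ ok → well-formed
e.me — σ1 onset /∅/, coda /∅/ ok; σ2 onset /m/, coda /∅/ ok → well-formed
rfi — σ1 onset /rf/ (2C), coda /∅/ ok → well-formed
Well-formed: mwzuz.ziz, fle, bi, gdgi, e.me, rfi → 6.

6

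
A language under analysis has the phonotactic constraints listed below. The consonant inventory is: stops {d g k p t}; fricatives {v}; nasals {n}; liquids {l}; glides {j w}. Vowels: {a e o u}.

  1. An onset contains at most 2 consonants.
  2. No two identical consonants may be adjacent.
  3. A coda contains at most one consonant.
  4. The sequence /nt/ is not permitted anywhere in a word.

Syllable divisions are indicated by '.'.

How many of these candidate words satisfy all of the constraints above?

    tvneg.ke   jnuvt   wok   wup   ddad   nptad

tvneg.ke — violates constraint 1: syllable 1 onset /tvn/ has 3 consonants (> 2) → illicit
jnuvt — violates constraint 3: syllable 1 coda /vt/ has 2 consonants (> 1) → illicit
wok — σ1 onset /w/, coda /k/ ok → licit
wup — σ1 onset /w/, coda /p/ ok → licit
ddad — violates constraint 2: adjacent identical consonants /dd/ → illicit
nptad — violates constraint 1: syllable 1 onset /npt/ has 3 consonants (> 2) → illicit
Licit: wok, wup → 2.

2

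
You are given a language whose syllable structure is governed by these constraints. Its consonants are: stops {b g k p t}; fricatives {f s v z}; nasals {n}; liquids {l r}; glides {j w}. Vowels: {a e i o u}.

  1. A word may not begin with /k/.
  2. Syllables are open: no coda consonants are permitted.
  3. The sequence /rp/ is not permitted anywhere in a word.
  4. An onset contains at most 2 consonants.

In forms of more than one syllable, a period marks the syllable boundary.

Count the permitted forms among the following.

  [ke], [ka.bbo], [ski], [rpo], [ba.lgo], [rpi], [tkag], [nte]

3

[ke] — violates constraint 1: word begins with /k/ → not permitted
[ka.bbo] — violates constraint 1: word begins with /k/ → not permitted
[ski] — σ1 onset /sk/ (2C), coda /∅/ ok → permitted
[rpo] — violates constraint 3: contains banned sequence /rp/ → not permitted
[ba.lgo] — σ1 onset /b/, coda /∅/ ok; σ2 onset /lg/ (2C), coda /∅/ ok → permitted
[rpi] — violates constraint 3: contains banned sequence /rp/ → not permitted
[tkag] — violates constraint 2: syllable 1 coda /g/ has 1 consonant (> 0) → not permitted
[nte] — σ1 onset /nt/ (2C), coda /∅/ ok → permitted
Permitted: [ski], [ba.lgo], [nte] → 3.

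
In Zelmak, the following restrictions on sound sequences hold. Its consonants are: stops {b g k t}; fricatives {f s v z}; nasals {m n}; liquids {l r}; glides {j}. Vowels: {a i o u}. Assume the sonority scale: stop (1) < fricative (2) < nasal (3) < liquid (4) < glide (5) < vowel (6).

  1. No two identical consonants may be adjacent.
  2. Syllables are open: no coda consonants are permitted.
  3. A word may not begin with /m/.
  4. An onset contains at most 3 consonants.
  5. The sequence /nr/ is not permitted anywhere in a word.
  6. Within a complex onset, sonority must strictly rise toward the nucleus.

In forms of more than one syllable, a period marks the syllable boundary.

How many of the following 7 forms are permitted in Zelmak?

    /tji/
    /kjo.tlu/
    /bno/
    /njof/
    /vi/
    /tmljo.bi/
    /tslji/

/tji/ — σ1 onset /tj/ (1→5 rises), coda /∅/ ok → permitted
/kjo.tlu/ — σ1 onset /kj/ (1→5 rises), coda /∅/ ok; σ2 onset /tl/ (1→4 rises), coda /∅/ ok → permitted
/bno/ — σ1 onset /bn/ (1→3 rises), coda /∅/ ok → permitted
/njof/ — violates constraint 2: syllable 1 coda /f/ has 1 consonant (> 0) → not permitted
/vi/ — σ1 onset /v/, coda /∅/ ok → permitted
/tmljo.bi/ — violates constraint 4: syllable 1 onset /tmlj/ has 4 consonants (> 3) → not permitted
/tslji/ — violates constraint 4: syllable 1 onset /tslj/ has 4 consonants (> 3) → not permitted
Permitted: /tji/, /kjo.tlu/, /bno/, /vi/ → 4.

4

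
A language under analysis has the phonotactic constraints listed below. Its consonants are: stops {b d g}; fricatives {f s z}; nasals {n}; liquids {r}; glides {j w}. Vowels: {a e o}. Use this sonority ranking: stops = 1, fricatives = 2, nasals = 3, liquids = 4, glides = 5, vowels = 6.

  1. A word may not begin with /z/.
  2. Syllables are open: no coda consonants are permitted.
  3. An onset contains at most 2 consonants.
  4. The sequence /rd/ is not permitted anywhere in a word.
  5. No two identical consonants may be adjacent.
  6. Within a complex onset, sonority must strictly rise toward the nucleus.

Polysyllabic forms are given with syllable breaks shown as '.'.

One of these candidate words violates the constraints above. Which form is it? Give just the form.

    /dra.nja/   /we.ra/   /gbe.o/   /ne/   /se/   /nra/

/gbe.o/

/dra.nja/ — σ1 onset /dr/ (1→4 rises), coda /∅/ ok; σ2 onset /nj/ (3→5 rises), coda /∅/ ok → permitted
/we.ra/ — σ1 onset /w/, coda /∅/ ok; σ2 onset /r/, coda /∅/ ok → permitted
/gbe.o/ — violates constraint 6: syllable 1 onset /gb/: /g/ (stop, 1) → /b/ (stop, 1) does not rise → not permitted
/ne/ — σ1 onset /n/, coda /∅/ ok → permitted
/se/ — σ1 onset /s/, coda /∅/ ok → permitted
/nra/ — σ1 onset /nr/ (3→4 rises), coda /∅/ ok → permitted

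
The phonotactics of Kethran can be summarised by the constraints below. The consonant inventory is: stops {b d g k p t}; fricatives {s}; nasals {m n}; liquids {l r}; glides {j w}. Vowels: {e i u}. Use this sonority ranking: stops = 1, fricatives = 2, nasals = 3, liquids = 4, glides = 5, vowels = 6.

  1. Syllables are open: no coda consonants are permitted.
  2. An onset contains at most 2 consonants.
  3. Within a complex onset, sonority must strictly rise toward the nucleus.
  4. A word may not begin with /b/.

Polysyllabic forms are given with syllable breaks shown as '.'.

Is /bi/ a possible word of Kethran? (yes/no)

/bi/ — violates constraint 4: word begins with /b/ → phonotactically illegal

no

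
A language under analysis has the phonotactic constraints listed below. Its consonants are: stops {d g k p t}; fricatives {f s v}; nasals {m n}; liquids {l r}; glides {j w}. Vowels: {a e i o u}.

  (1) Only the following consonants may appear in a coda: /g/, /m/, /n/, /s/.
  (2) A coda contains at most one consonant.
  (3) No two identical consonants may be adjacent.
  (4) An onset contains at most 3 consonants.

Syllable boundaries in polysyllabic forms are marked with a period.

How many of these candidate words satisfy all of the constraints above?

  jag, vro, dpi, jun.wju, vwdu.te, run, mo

jag — σ1 onset /j/, coda /g/ ok → licit
vro — σ1 onset /vr/ (2C), coda /∅/ ok → licit
dpi — σ1 onset /dp/ (2C), coda /∅/ ok → licit
jun.wju — σ1 onset /j/, coda /n/ ok; σ2 onset /wj/ (2C), coda /∅/ ok → licit
vwdu.te — σ1 onset /vwd/ (3C), coda /∅/ ok; σ2 onset /t/, coda /∅/ ok → licit
run — σ1 onset /r/, coda /n/ ok → licit
mo — σ1 onset /m/, coda /∅/ ok → licit
Licit: jag, vro, dpi, jun.wju, vwdu.te, run, mo → 7.

7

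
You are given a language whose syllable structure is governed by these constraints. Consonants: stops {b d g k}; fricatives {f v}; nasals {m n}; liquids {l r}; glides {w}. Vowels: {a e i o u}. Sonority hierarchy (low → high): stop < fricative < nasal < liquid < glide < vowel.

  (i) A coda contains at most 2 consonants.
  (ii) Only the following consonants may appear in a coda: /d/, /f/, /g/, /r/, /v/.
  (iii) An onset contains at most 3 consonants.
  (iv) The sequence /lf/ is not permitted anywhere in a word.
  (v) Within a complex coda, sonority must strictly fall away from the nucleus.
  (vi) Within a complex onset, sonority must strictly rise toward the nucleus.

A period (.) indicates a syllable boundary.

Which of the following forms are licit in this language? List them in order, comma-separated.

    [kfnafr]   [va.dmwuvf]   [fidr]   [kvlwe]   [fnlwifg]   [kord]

[kfnafr] — violates constraint (v): syllable 1 coda /fr/: /f/ (fricative, 2) → /r/ (liquid, 4) does not fall → illicit
[va.dmwuvf] — violates constraint (v): syllable 2 coda /vf/: /v/ (fricative, 2) → /f/ (fricative, 2) does not fall → illicit
[fidr] — violates constraint (v): syllable 1 coda /dr/: /d/ (stop, 1) → /r/ (liquid, 4) does not fall → illicit
[kvlwe] — violates constraint (iii): syllable 1 onset /kvlw/ has 4 consonants (> 3) → illicit
[fnlwifg] — violates constraint (iii): syllable 1 onset /fnlw/ has 4 consonants (> 3) → illicit
[kord] — σ1 onset /k/, coda /rd/ (4→1 falls) ok → licit

[kord]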